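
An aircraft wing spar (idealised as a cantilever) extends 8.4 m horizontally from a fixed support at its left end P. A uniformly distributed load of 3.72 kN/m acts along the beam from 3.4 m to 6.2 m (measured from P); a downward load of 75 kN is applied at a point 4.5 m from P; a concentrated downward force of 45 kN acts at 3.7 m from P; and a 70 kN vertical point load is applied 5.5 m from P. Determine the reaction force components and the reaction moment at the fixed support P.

Resultant of the distributed load: 3.72 × 2.8 = 10.416 kN at 4.8 m from P.
ΣF_x = 0: P_x = 0.
ΣF_y = 0: P_y − 3.72·2.8 − 75 − 45 − 70 = 0 → P_y = 200.4 kN.
ΣM about P: M_P − (3.72·2.8)·4.8 − 75·4.5 − 45·3.7 − 70·5.5 = 0 → M_P = 939.0 kN·m.

P_x = 0, P_y = 200.4 kN, M_P = 939.0 kN·m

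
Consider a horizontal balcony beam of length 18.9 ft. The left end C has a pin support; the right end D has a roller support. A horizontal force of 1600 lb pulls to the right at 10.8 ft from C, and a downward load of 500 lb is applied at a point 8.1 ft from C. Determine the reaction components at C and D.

C_x = -1600 lb, C_y = 285.7 lb, D_y = 214.3 lb

ΣM about C: D_y·18.9 − 500·8.1 = 0 → D_y = 4050/18.9 = 214.286 ≈ 214.3 lb.
ΣF_y = 0: C_y + 214.286 − 500 = 0 → C_y = 285.7 lb.
ΣF_x = 0: C_x + 1600 = 0 → C_x = -1600 lb.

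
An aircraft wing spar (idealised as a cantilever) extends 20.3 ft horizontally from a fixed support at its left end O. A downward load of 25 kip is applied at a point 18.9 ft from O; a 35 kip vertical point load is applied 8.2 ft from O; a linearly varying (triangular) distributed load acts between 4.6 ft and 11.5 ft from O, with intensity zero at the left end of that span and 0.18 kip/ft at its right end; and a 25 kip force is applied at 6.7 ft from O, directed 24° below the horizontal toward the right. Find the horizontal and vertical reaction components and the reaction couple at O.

O_x = -22.84 kip, O_y = 70.79 kip, M_O = 833.3 kip·ft

Resultant of the triangular load: ½ × 0.18 × 6.9 = 0.621 kip, acting at 9.2 ft from O (one-third of the span from the peak).
ΣF_x = 0: O_x + 25·cos24° = 0 → O_x = -22.84 kip.
ΣF_y = 0: O_y − 25 − 35 − ½·0.18·6.9 − 25·sin24° = 0 → O_y = 70.79 kip.
ΣM about O: M_O − 25·18.9 − 35·8.2 − (½·0.18·6.9)·9.2 − 25·sin24°·6.7 = 0 → M_O = 833.3 kip·ft.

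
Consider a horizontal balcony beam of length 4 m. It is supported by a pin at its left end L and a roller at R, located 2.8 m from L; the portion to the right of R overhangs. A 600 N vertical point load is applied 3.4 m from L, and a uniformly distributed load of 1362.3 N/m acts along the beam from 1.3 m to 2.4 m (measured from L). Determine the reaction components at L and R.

L_x = 0, L_y = 379.9 N, R_y = 1719 N

Resultant of the distributed load: 1362.3 × 1.1 = 1498.53 N at 1.85 m from L.
ΣM about L: R_y·2.8 − 600·3.4 − (1362.3·1.1)·1.85 = 0 → R_y = 4812.2805/2.8 = 1718.67 ≈ 1719 N.
ΣF_y = 0: L_y + 1718.67 − 600 − 1362.3·1.1 = 0 → L_y = 379.9 N.
ΣF_x = 0: no horizontal applied forces, so L_x = 0.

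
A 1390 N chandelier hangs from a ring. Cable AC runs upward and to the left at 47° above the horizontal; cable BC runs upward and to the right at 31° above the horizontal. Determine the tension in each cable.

ΣF_x = 0: −T_AC·cos47° + T_BC·cos31° = 0 → T_BC = 0.795642·T_AC.
ΣF_y = 0: T_AC·sin47° + T_BC·sin31° = 1390.
Substitute: T_AC·(0.731354 + 0.795642·0.515038) = 1390 → T_AC = 1218.08 ≈ 1218 N.
Then T_BC = 0.795642 × 1218.08 = 969.2 N.

T_AC = 1218 N, T_BC = 969.2 N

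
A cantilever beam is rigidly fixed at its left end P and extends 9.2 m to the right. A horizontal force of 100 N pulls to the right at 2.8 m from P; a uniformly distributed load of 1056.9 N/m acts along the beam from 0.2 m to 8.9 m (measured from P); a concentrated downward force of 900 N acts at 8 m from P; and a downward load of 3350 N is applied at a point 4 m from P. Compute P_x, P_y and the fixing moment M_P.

P_x = -100.0 N, P_y = 13450 N, M_P = 62440 N·m

Resultant of the distributed load: 1056.9 × 8.7 = 9195.03 N at 4.55 m from P.
ΣF_x = 0: P_x + 100 = 0 → P_x = -100.0 N.
ΣF_y = 0: P_y − 1056.9·8.7 − 900 − 3350 = 0 → P_y = 13450 N.
ΣM about P: M_P − (1056.9·8.7)·4.55 − 900·8 − 3350·4 = 0 → M_P = 62440 N·m.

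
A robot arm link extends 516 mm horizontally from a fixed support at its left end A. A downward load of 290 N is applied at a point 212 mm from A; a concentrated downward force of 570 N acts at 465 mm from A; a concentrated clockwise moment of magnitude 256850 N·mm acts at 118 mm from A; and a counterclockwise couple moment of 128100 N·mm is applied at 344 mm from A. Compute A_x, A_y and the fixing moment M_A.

ΣF_x = 0: A_x = 0.
ΣF_y = 0: A_y − 290 − 570 = 0 → A_y = 860.0 N.
ΣM about A: M_A − 290·212 − 570·465 − 256850 + 128100 = 0 → M_A = 455300 N·mm.

A_x = 0, A_y = 860.0 N, M_A = 455300 N·mm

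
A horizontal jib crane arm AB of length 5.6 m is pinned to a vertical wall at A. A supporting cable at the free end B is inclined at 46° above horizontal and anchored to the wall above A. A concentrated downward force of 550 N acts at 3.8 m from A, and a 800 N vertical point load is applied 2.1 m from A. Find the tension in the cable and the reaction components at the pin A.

ΣM about A: T·sin46°·5.6 − 550·3.8 − 800·2.1 = 0 → T = 3770/(5.6·0.71934) = 935.878 ≈ 935.9 N.
ΣF_x = 0: A_x − T·cos46° = 0 → A_x = 935.878 × 0.694658 = 650.1 N.
ΣF_y = 0: A_y + T·sin46° − 550 − 800 = 0 → A_y = 1350 − 935.878 × 0.71934 = 676.8 N.

T = 935.9 N, A_x = 650.1 N, A_y = 676.8 N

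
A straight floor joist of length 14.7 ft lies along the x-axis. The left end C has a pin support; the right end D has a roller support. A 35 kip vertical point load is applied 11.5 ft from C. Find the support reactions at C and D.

C_x = 0, C_y = 7.619 kip, D_y = 27.38 kip

ΣM about C: D_y·14.7 − 35·11.5 = 0 → D_y = 402.5/14.7 = 27.381 ≈ 27.38 kip.
ΣF_y = 0: C_y + 27.381 − 35 = 0 → C_y = 7.619 kip.
ΣF_x = 0: no horizontal applied forces, so C_x = 0.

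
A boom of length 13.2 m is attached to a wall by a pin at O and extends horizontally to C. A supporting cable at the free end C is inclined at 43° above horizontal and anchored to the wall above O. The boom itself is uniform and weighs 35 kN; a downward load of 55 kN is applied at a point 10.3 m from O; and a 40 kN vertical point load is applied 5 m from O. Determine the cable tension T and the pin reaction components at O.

T = 110.8 kN, O_x = 81.04 kN, O_y = 54.43 kN

ΣM about O: T·sin43°·13.2 − 35·6.6 − 55·10.3 − 40·5 = 0 → T = 997.5/(13.2·0.681998) = 110.804 ≈ 110.8 kN.
ΣF_x = 0: O_x − T·cos43° = 0 → O_x = 110.804 × 0.731354 = 81.04 kN.
ΣF_y = 0: O_y + T·sin43° − 35 − 55 − 40 = 0 → O_y = 130 − 110.804 × 0.681998 = 54.43 kN.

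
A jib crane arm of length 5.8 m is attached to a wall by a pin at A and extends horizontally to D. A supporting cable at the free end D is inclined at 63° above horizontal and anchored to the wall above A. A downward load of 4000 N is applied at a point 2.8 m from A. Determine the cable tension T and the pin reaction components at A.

ΣM about A: T·sin63°·5.8 − 4000·2.8 = 0 → T = 11200/(5.8·0.891007) = 2167.25 ≈ 2167 N.
ΣF_x = 0: A_x − T·cos63° = 0 → A_x = 2167.25 × 0.45399 = 983.9 N.
ΣF_y = 0: A_y + T·sin63° − 4000 = 0 → A_y = 4000 − 2167.25 × 0.891007 = 2069 N.

T = 2167 N, A_x = 983.9 N, A_y = 2069 N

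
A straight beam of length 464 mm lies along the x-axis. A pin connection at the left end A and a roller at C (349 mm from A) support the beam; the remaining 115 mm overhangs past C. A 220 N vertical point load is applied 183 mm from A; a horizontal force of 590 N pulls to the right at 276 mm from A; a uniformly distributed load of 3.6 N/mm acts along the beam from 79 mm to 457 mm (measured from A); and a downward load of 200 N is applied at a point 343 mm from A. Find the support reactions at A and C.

Resultant of the distributed load: 3.6 × 378 = 1360.8 N at 268 mm from A.
Taking moments about A: C_y·349 − 220·183 − (3.6·378)·268 − 200·343 = 0 → C_y = 473554.4/349 = 1356.89 ≈ 1357 N.
ΣF_y = 0: A_y + 1356.89 − 220 − 3.6·378 − 200 = 0 → A_y = 423.9 N.
ΣF_x = 0: A_x + 590 = 0 → A_x = -590.0 N.

A_x = -590.0 N, A_y = 423.9 N, C_y = 1357 N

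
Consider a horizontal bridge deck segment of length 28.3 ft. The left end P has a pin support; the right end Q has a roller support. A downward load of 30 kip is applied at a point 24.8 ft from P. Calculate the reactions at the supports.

P_x = 0, P_y = 3.710 kip, Q_y = 26.29 kip

ΣM about P: Q_y·28.3 − 30·24.8 = 0 → Q_y = 744/28.3 = 26.2898 ≈ 26.29 kip.
ΣF_y = 0: P_y + 26.2898 − 30 = 0 → P_y = 3.710 kip.
ΣF_x = 0: no horizontal applied forces, so P_x = 0.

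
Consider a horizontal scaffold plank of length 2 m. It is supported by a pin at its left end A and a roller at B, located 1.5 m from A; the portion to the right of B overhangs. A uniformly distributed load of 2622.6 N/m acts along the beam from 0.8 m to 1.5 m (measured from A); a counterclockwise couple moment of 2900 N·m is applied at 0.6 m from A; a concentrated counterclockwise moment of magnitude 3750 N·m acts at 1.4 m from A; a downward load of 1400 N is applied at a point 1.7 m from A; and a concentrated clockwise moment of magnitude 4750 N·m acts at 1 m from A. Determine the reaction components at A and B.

A_x = 0, A_y = 1508 N, B_y = 1727 N

Resultant of the distributed load: 2622.6 × 0.7 = 1835.82 N at 1.15 m from A.
Taking moments about A: B_y·1.5 − (2622.6·0.7)·1.15 + 2900 + 3750 − 1400·1.7 − 4750 = 0 → B_y = 2591.193/1.5 = 1727.46 ≈ 1727 N.
ΣF_y = 0: A_y + 1727.46 − 2622.6·0.7 − 1400 = 0 → A_y = 1508 N.
ΣF_x = 0: no horizontal applied forces, so A_x = 0.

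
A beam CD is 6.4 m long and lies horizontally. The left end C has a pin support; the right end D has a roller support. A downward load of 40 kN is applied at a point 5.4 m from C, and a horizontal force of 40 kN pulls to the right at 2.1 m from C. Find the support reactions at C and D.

Moments about C: D_y·6.4 − 40·5.4 = 0 → D_y = 216/6.4 = 33.75 kN.
ΣF_y = 0: C_y + 33.75 − 40 = 0 → C_y = 6.250 kN.
ΣF_x = 0: C_x + 40 = 0 → C_x = -40.00 kN.

C_x = -40.00 kN, C_y = 6.250 kN, D_y = 33.75 kN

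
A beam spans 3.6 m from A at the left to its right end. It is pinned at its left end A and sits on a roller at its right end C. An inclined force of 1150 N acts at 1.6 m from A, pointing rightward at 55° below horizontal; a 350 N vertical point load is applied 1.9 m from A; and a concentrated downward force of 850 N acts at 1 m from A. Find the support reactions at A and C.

Moments about A: C_y·3.6 − 1150·sin55°·1.6 − 350·1.9 − 850·1 = 0 → C_y = 3022.24/3.6 = 839.511 ≈ 839.5 N.
ΣF_y = 0: A_y + 839.511 − 1150·sin55° − 350 − 850 = 0 → A_y = 1303 N.
ΣF_x = 0: A_x + 1150·cos55° = 0 → A_x = -659.6 N.

A_x = -659.6 N, A_y = 1303 N, C_y = 839.5 N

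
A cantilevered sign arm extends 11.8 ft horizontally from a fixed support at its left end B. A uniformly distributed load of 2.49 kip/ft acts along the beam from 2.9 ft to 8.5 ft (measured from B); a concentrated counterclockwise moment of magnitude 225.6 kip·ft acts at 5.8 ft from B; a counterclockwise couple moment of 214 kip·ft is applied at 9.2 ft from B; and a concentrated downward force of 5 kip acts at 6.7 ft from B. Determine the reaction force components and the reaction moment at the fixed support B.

B_x = 0, B_y = 18.94 kip, M_B = -326.6 kip·ft

Resultant of the distributed load: 2.49 × 5.6 = 13.944 kip at 5.7 ft from B.
ΣF_x = 0: B_x = 0.
ΣF_y = 0: B_y − 2.49·5.6 − 5 = 0 → B_y = 18.94 kip.
ΣM about B: M_B − (2.49·5.6)·5.7 + 225.6 + 214 − 5·6.7 = 0 → M_B = -326.6 kip·ft.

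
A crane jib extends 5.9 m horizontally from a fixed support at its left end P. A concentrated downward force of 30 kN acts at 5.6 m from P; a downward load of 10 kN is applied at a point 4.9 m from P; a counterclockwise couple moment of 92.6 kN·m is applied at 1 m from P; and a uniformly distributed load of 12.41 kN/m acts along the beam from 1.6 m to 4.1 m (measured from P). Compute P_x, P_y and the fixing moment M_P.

P_x = 0, P_y = 71.02 kN, M_P = 212.8 kN·m

Resultant of the distributed load: 12.41 × 2.5 = 31.025 kN at 2.85 m from P.
ΣF_x = 0: P_x = 0.
ΣF_y = 0: P_y − 30 − 10 − 12.41·2.5 = 0 → P_y = 71.02 kN.
ΣM about P: M_P − 30·5.6 − 10·4.9 + 92.6 − (12.41·2.5)·2.85 = 0 → M_P = 212.8 kN·m.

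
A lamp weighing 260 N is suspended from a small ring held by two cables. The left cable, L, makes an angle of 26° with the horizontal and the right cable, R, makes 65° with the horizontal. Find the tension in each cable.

ΣF_x = 0: −T_L·cos26° + T_R·cos65° = 0 → T_R = 2.12673·T_L.
ΣF_y = 0: T_L·sin26° + T_R·sin65° = 260.
Substitute: T_L·(0.438371 + 2.12673·0.906308) = 260 → T_L = 109.897 ≈ 109.9 N.
Then T_R = 2.12673 × 109.897 = 233.7 N.

T_L = 109.9 N, T_R = 233.7 N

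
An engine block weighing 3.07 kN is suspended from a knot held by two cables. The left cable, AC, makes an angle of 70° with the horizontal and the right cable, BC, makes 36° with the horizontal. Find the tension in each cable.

T_AC = 2.584 kN, T_BC = 1.092 kN

ΣF_x = 0: −T_AC·cos70° + T_BC·cos36° = 0 → T_BC = 0.42276·T_AC.
ΣF_y = 0: T_AC·sin70° + T_BC·sin36° = 3.07.
Substitute: T_AC·(0.939693 + 0.42276·0.587785) = 3.07 → T_AC = 2.58377 ≈ 2.584 kN.
Then T_BC = 0.42276 × 2.58377 = 1.092 kN.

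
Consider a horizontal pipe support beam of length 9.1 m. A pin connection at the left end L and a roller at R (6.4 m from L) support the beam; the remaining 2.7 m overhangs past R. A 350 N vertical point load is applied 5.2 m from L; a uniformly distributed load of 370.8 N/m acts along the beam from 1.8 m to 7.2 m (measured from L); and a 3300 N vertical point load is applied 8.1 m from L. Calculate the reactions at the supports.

L_x = 0, L_y = -216.5 N, R_y = 5869 N

Resultant of the distributed load: 370.8 × 5.4 = 2002.32 N at 4.5 m from L.
Taking moments about L: R_y·6.4 − 350·5.2 − (370.8·5.4)·4.5 − 3300·8.1 = 0 → R_y = 37560.44/6.4 = 5868.82 ≈ 5869 N.
ΣF_y = 0: L_y + 5868.82 − 350 − 370.8·5.4 − 3300 = 0 → L_y = -216.5 N.
ΣF_x = 0: no horizontal applied forces, so L_x = 0.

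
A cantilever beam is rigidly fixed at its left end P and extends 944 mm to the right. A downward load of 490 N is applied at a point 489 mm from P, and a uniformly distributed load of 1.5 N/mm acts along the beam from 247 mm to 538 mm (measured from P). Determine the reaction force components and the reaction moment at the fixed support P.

P_x = 0, P_y = 926.5 N, M_P = 410900 N·mm

Resultant of the distributed load: 1.5 × 291 = 436.5 N at 392.5 mm from P.
ΣF_x = 0: P_x = 0.
ΣF_y = 0: P_y − 490 − 1.5·291 = 0 → P_y = 926.5 N.
ΣM about P: M_P − 490·489 − (1.5·291)·392.5 = 0 → M_P = 410900 N·mm.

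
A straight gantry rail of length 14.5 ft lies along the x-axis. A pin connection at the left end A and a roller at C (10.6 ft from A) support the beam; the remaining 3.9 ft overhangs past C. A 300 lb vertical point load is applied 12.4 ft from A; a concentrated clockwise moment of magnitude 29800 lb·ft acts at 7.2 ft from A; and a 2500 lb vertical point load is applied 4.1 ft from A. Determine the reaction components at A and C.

A_x = 0, A_y = -1329 lb, C_y = 4129 lb

Moments about A: C_y·10.6 − 300·12.4 − 29800 − 2500·4.1 = 0 → C_y = 43770/10.6 = 4129.25 ≈ 4129 lb.
ΣF_y = 0: A_y + 4129.25 − 300 − 2500 = 0 → A_y = -1329 lb.
ΣF_x = 0: no horizontal applied forces, so A_x = 0.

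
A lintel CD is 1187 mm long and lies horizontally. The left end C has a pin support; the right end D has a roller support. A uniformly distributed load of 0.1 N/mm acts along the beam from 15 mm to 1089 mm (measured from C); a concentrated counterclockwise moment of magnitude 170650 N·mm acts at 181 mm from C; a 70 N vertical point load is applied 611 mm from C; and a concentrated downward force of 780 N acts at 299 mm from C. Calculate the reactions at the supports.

Resultant of the distributed load: 0.1 × 1074 = 107.4 N at 552 mm from C.
Moments about C: D_y·1187 − (0.1·1074)·552 + 170650 − 70·611 − 780·299 = 0 → D_y = 164624.8/1187 = 138.69 ≈ 138.7 N.
ΣF_y = 0: C_y + 138.69 − 0.1·1074 − 70 − 780 = 0 → C_y = 818.7 N.
ΣF_x = 0: no horizontal applied forces, so C_x = 0.

C_x = 0, C_y = 818.7 N, D_y = 138.7 N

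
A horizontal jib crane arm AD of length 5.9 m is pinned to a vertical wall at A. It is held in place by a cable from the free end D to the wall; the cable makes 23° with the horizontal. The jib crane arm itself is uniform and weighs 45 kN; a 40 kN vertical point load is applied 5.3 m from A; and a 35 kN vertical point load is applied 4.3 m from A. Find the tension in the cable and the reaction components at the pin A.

ΣM about A: T·sin23°·5.9 − 45·2.95 − 40·5.3 − 35·4.3 = 0 → T = 495.25/(5.9·0.390731) = 214.83 ≈ 214.8 kN.
ΣF_x = 0: A_x − T·cos23° = 0 → A_x = 214.83 × 0.920505 = 197.8 kN.
ΣF_y = 0: A_y + T·sin23° − 45 − 40 − 35 = 0 → A_y = 120 − 214.83 × 0.390731 = 36.06 kN.

T = 214.8 kN, A_x = 197.8 kN, A_y = 36.06 kN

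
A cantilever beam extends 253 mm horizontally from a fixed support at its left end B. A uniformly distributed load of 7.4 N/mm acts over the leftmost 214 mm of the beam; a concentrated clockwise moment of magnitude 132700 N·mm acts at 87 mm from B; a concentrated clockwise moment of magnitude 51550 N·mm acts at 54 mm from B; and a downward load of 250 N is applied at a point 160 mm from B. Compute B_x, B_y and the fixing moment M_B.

B_x = 0, B_y = 1834 N, M_B = 393700 N·mm

Resultant of the distributed load: 7.4 × 214 = 1583.6 N at 107 mm from B.
ΣF_x = 0: B_x = 0.
ΣF_y = 0: B_y − 7.4·214 − 250 = 0 → B_y = 1834 N.
ΣM about B: M_B − (7.4·214)·107 − 132700 − 51550 − 250·160 = 0 → M_B = 393700 N·mm.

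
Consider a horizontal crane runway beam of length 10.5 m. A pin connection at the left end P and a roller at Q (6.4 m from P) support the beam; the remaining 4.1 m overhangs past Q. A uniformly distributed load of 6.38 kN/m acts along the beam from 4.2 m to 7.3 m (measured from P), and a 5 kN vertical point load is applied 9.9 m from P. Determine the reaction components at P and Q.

Resultant of the distributed load: 6.38 × 3.1 = 19.778 kN at 5.75 m from P.
Taking moments about P: Q_y·6.4 − (6.38·3.1)·5.75 − 5·9.9 = 0 → Q_y = 163.2235/6.4 = 25.5037 ≈ 25.50 kN.
ΣF_y = 0: P_y + 25.5037 − 6.38·3.1 − 5 = 0 → P_y = -0.7257 kN.
ΣF_x = 0: no horizontal applied forces, so P_x = 0.

P_x = 0, P_y = -0.7257 kN, Q_y = 25.50 kN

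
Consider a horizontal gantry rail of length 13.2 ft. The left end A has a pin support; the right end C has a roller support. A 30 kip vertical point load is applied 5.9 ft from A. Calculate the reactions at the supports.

A_x = 0, A_y = 16.59 kip, C_y = 13.41 kip

ΣM about A: C_y·13.2 − 30·5.9 = 0 → C_y = 177/13.2 = 13.4091 ≈ 13.41 kip.
ΣF_y = 0: A_y + 13.4091 − 30 = 0 → A_y = 16.59 kip.
ΣF_x = 0: no horizontal applied forces, so A_x = 0.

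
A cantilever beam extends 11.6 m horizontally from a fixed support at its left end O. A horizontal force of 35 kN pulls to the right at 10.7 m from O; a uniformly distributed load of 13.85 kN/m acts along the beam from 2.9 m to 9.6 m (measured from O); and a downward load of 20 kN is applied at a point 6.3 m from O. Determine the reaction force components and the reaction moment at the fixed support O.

Resultant of the distributed load: 13.85 × 6.7 = 92.795 kN at 6.25 m from O.
ΣF_x = 0: O_x + 35 = 0 → O_x = -35.00 kN.
ΣF_y = 0: O_y − 13.85·6.7 − 20 = 0 → O_y = 112.8 kN.
ΣM about O: M_O − (13.85·6.7)·6.25 − 20·6.3 = 0 → M_O = 706.0 kN·m.

O_x = -35.00 kN, O_y = 112.8 kN, M_O = 706.0 kN·m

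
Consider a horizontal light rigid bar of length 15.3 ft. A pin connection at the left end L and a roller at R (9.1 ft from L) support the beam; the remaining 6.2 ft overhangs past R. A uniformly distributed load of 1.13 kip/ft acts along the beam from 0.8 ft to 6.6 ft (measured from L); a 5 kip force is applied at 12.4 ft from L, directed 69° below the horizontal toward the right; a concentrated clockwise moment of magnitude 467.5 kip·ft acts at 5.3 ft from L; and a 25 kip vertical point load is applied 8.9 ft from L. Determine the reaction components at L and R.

Resultant of the distributed load: 1.13 × 5.8 = 6.554 kip at 3.7 ft from L.
Taking moments about L: R_y·9.1 − (1.13·5.8)·3.7 − 5·sin69°·12.4 − 467.5 − 25·8.9 = 0 → R_y = 772.132/9.1 = 84.8497 ≈ 84.85 kip.
ΣF_y = 0: L_y + 84.8497 − 1.13·5.8 − 5·sin69° − 25 = 0 → L_y = -48.63 kip.
ΣF_x = 0: L_x + 5·cos69° = 0 → L_x = -1.792 kip.

L_x = -1.792 kip, L_y = -48.63 kip, R_y = 84.85 kip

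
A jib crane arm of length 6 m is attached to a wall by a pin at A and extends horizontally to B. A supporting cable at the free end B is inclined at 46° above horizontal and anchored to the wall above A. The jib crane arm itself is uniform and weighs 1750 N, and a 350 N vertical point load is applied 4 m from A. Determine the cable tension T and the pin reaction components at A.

ΣM about A: T·sin46°·6 − 1750·3 − 350·4 = 0 → T = 6650/(6·0.71934) = 1540.76 ≈ 1541 N.
ΣF_x = 0: A_x − T·cos46° = 0 → A_x = 1540.76 × 0.694658 = 1070 N.
ΣF_y = 0: A_y + T·sin46° − 1750 − 350 = 0 → A_y = 2100 − 1540.76 × 0.71934 = 991.7 N.

T = 1541 N, A_x = 1070 N, A_y = 991.7 N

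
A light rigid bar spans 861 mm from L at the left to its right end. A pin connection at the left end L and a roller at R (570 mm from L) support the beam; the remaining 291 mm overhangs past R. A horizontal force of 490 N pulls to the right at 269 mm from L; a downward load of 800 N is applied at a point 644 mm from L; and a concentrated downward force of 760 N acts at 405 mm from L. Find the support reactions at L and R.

ΣM about L: R_y·570 − 800·644 − 760·405 = 0 → R_y = 823000/570 = 1443.86 ≈ 1444 N.
ΣF_y = 0: L_y + 1443.86 − 800 − 760 = 0 → L_y = 116.1 N.
ΣF_x = 0: L_x + 490 = 0 → L_x = -490.0 N.

L_x = -490.0 N, L_y = 116.1 N, R_y = 1444 N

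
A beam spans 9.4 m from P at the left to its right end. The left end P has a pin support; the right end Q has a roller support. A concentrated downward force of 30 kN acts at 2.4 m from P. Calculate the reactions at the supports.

Taking moments about P: Q_y·9.4 − 30·2.4 = 0 → Q_y = 72/9.4 = 7.65957 ≈ 7.660 kN.
ΣF_y = 0: P_y + 7.65957 − 30 = 0 → P_y = 22.34 kN.
ΣF_x = 0: no horizontal applied forces, so P_x = 0.

P_x = 0, P_y = 22.34 kN, Q_y = 7.660 kN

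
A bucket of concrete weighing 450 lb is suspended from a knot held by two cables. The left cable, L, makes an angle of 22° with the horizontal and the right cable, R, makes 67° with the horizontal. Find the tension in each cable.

ΣF_x = 0: −T_L·cos22° + T_R·cos67° = 0 → T_R = 2.37295·T_L.
ΣF_y = 0: T_L·sin22° + T_R·sin67° = 450.
Substitute: T_L·(0.374607 + 2.37295·0.920505) = 450 → T_L = 175.855 ≈ 175.9 lb.
Then T_R = 2.37295 × 175.855 = 417.3 lb.

T_L = 175.9 lb, T_R = 417.3 lb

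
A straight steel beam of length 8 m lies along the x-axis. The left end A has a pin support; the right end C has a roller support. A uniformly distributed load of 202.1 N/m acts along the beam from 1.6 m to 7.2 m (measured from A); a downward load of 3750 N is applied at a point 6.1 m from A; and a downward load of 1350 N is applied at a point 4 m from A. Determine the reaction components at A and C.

A_x = 0, A_y = 2075 N, C_y = 4157 N

Resultant of the distributed load: 202.1 × 5.6 = 1131.76 N at 4.4 m from A.
Taking moments about A: C_y·8 − (202.1·5.6)·4.4 − 3750·6.1 − 1350·4 = 0 → C_y = 33254.744/8 = 4156.84 ≈ 4157 N.
ΣF_y = 0: A_y + 4156.84 − 202.1·5.6 − 3750 − 1350 = 0 → A_y = 2075 N.
ΣF_x = 0: no horizontal applied forces, so A_x = 0.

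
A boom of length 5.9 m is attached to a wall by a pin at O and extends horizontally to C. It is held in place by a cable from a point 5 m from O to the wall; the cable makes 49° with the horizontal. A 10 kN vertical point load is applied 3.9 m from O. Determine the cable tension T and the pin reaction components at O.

ΣM about O: T·sin49°·5 − 10·3.9 = 0 → T = 39/(5·0.75471) = 10.3351 ≈ 10.34 kN.
ΣF_x = 0: O_x − T·cos49° = 0 → O_x = 10.3351 × 0.656059 = 6.780 kN.
ΣF_y = 0: O_y + T·sin49° − 10 = 0 → O_y = 10 − 10.3351 × 0.75471 = 2.200 kN.

T = 10.34 kN, O_x = 6.780 kN, O_y = 2.200 kN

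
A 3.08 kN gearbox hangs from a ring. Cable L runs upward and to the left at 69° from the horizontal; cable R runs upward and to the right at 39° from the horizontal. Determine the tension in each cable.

ΣF_x = 0: −T_L·cos69° + T_R·cos39° = 0 → T_R = 0.461133·T_L.
ΣF_y = 0: T_L·sin69° + T_R·sin39° = 3.08.
Substitute: T_L·(0.93358 + 0.461133·0.62932) = 3.08 → T_L = 2.51679 ≈ 2.517 kN.
Then T_R = 0.461133 × 2.51679 = 1.161 kN.

T_L = 2.517 kN, T_R = 1.161 kN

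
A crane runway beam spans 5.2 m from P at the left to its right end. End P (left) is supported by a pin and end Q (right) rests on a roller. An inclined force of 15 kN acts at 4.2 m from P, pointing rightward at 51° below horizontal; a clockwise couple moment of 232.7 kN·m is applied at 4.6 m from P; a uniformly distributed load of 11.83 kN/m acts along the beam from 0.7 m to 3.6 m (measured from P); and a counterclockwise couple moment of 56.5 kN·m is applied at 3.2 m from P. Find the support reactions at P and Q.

Resultant of the distributed load: 11.83 × 2.9 = 34.307 kN at 2.15 m from P.
ΣM about P: Q_y·5.2 − 15·sin51°·4.2 − 232.7 − (11.83·2.9)·2.15 + 56.5 = 0 → Q_y = 298.92/5.2 = 57.4846 ≈ 57.48 kN.
ΣF_y = 0: P_y + 57.4846 − 15·sin51° − 11.83·2.9 = 0 → P_y = -11.52 kN.
ΣF_x = 0: P_x + 15·cos51° = 0 → P_x = -9.440 kN.

P_x = -9.440 kN, P_y = -11.52 kN, Q_y = 57.48 kN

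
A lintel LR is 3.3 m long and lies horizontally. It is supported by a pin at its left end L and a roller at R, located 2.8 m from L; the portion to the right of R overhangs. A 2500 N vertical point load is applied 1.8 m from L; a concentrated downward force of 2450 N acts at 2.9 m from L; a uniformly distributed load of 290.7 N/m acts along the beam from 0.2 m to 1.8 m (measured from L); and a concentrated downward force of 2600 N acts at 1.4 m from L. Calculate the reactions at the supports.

Resultant of the distributed load: 290.7 × 1.6 = 465.12 N at 1 m from L.
Moments about L: R_y·2.8 − 2500·1.8 − 2450·2.9 − (290.7·1.6)·1 − 2600·1.4 = 0 → R_y = 15710.12/2.8 = 5610.76 ≈ 5611 N.
ΣF_y = 0: L_y + 5610.76 − 2500 − 2450 − 290.7·1.6 − 2600 = 0 → L_y = 2404 N.
ΣF_x = 0: no horizontal applied forces, so L_x = 0.

L_x = 0, L_y = 2404 N, R_y = 5611 N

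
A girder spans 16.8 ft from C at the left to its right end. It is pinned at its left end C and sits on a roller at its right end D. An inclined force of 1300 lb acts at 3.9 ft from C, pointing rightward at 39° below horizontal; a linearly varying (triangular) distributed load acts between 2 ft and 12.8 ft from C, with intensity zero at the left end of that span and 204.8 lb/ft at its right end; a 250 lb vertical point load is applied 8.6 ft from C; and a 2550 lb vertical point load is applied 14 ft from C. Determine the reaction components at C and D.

Resultant of the triangular load: ½ × 204.8 × 10.8 = 1105.92 lb, acting at 9.2 ft from C (one-third of the span from the peak).
ΣM about C: D_y·16.8 − 1300·sin39°·3.9 − (½·204.8·10.8)·9.2 − 250·8.6 − 2550·14 = 0 → D_y = 51215.1/16.8 = 3048.52 ≈ 3049 lb.
ΣF_y = 0: C_y + 3048.52 − 1300·sin39° − ½·204.8·10.8 − 250 − 2550 = 0 → C_y = 1676 lb.
ΣF_x = 0: C_x + 1300·cos39° = 0 → C_x = -1010 lb.

C_x = -1010 lb, C_y = 1676 lb, D_y = 3049 lb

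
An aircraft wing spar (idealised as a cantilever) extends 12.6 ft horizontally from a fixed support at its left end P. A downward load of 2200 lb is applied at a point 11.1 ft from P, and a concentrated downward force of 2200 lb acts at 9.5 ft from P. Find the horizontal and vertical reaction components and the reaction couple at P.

ΣF_x = 0: P_x = 0.
ΣF_y = 0: P_y − 2200 − 2200 = 0 → P_y = 4400 lb.
ΣM about P: M_P − 2200·11.1 − 2200·9.5 = 0 → M_P = 45320 lb·ft.

P_x = 0, P_y = 4400 lb, M_P = 45320 lb·ft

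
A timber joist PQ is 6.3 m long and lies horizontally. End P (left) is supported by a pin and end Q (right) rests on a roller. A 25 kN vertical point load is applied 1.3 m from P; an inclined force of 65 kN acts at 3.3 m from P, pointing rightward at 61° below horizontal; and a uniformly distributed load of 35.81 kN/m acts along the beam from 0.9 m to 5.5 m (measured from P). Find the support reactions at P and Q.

Resultant of the distributed load: 35.81 × 4.6 = 164.726 kN at 3.2 m from P.
Taking moments about P: Q_y·6.3 − 25·1.3 − 65·sin61°·3.3 − (35.81·4.6)·3.2 = 0 → Q_y = 747.229/6.3 = 118.608 ≈ 118.6 kN.
ΣF_y = 0: P_y + 118.608 − 25 − 65·sin61° − 35.81·4.6 = 0 → P_y = 128.0 kN.
ΣF_x = 0: P_x + 65·cos61° = 0 → P_x = -31.51 kN.

P_x = -31.51 kN, P_y = 128.0 kN, Q_y = 118.6 kN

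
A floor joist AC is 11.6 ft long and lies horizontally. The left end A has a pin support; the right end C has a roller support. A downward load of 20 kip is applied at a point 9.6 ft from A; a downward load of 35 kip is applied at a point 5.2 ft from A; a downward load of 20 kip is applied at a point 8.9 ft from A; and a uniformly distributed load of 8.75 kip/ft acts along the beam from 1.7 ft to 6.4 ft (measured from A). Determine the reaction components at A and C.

A_x = 0, A_y = 54.18 kip, C_y = 61.94 kip

Resultant of the distributed load: 8.75 × 4.7 = 41.125 kip at 4.05 ft from A.
Moments about A: C_y·11.6 − 20·9.6 − 35·5.2 − 20·8.9 − (8.75·4.7)·4.05 = 0 → C_y = 718.55625/11.6 = 61.9445 ≈ 61.94 kip.
ΣF_y = 0: A_y + 61.9445 − 20 − 35 − 20 − 8.75·4.7 = 0 → A_y = 54.18 kip.
ΣF_x = 0: no horizontal applied forces, so A_x = 0.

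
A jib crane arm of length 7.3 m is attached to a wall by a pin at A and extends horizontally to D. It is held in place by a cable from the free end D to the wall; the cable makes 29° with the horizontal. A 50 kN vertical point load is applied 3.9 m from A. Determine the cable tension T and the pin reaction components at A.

ΣM about A: T·sin29°·7.3 − 50·3.9 = 0 → T = 195/(7.3·0.48481) = 55.0986 ≈ 55.10 kN.
ΣF_x = 0: A_x − T·cos29° = 0 → A_x = 55.0986 × 0.87462 = 48.19 kN.
ΣF_y = 0: A_y + T·sin29° − 50 = 0 → A_y = 50 − 55.0986 × 0.48481 = 23.29 kN.

T = 55.10 kN, A_x = 48.19 kN, A_y = 23.29 kN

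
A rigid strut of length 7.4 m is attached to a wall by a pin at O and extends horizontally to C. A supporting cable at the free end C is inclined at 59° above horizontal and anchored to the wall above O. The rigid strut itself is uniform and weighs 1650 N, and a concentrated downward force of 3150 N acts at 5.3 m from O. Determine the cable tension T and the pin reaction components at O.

T = 3594 N, O_x = 1851 N, O_y = 1719 N

ΣM about O: T·sin59°·7.4 − 1650·3.7 − 3150·5.3 = 0 → T = 22800/(7.4·0.857167) = 3594.49 ≈ 3594 N.
ΣF_x = 0: O_x − T·cos59° = 0 → O_x = 3594.49 × 0.515038 = 1851 N.
ΣF_y = 0: O_y + T·sin59° − 1650 − 3150 = 0 → O_y = 4800 − 3594.49 × 0.857167 = 1719 N.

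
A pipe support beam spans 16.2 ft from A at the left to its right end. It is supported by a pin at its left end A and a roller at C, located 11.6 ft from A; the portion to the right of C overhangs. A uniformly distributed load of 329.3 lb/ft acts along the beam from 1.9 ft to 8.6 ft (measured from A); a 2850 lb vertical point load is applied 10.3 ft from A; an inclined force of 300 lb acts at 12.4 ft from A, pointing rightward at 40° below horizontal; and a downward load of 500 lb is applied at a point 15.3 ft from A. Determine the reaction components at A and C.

Resultant of the distributed load: 329.3 × 6.7 = 2206.31 lb at 5.25 ft from A.
Moments about A: C_y·11.6 − (329.3·6.7)·5.25 − 2850·10.3 − 300·sin40°·12.4 − 500·15.3 = 0 → C_y = 50979.3/11.6 = 4394.77 ≈ 4395 lb.
ΣF_y = 0: A_y + 4394.77 − 329.3·6.7 − 2850 − 300·sin40° − 500 = 0 → A_y = 1354 lb.
ΣF_x = 0: A_x + 300·cos40° = 0 → A_x = -229.8 lb.

A_x = -229.8 lb, A_y = 1354 lb, C_y = 4395 lb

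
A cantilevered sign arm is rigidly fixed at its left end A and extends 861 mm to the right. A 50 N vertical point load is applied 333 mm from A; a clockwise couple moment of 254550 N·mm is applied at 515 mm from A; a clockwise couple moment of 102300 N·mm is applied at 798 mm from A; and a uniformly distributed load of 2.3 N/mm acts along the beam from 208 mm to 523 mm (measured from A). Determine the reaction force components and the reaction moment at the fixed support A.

Resultant of the distributed load: 2.3 × 315 = 724.5 N at 365.5 mm from A.
ΣF_x = 0: A_x = 0.
ΣF_y = 0: A_y − 50 − 2.3·315 = 0 → A_y = 774.5 N.
ΣM about A: M_A − 50·333 − 254550 − 102300 − (2.3·315)·365.5 = 0 → M_A = 638300 N·mm.

A_x = 0, A_y = 774.5 N, M_A = 638300 N·mm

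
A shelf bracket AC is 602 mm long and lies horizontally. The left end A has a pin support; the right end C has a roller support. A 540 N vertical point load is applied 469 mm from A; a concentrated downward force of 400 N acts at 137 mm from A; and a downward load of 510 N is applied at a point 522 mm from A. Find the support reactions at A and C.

A_x = 0, A_y = 496.0 N, C_y = 954.0 N

ΣM about A: C_y·602 − 540·469 − 400·137 − 510·522 = 0 → C_y = 574280/602 = 953.953 ≈ 954.0 N.
ΣF_y = 0: A_y + 953.953 − 540 − 400 − 510 = 0 → A_y = 496.0 N.
ΣF_x = 0: no horizontal applied forces, so A_x = 0.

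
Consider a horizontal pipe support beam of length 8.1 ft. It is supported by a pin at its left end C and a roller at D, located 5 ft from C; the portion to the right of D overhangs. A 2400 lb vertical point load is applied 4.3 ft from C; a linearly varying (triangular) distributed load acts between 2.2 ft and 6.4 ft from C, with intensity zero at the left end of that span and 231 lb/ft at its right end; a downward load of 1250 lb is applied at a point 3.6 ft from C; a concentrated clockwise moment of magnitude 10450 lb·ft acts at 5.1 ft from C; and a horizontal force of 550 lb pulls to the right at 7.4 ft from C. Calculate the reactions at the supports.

Resultant of the triangular load: ½ × 231 × 4.2 = 485.1 lb, acting at 5 ft from C (one-third of the span from the peak).
Taking moments about C: D_y·5 − 2400·4.3 − (½·231·4.2)·5 − 1250·3.6 − 10450 = 0 → D_y = 27695.5/5 = 5539.1 ≈ 5539 lb.
ΣF_y = 0: C_y + 5539.1 − 2400 − ½·231·4.2 − 1250 = 0 → C_y = -1404 lb.
ΣF_x = 0: C_x + 550 = 0 → C_x = -550.0 lb.

C_x = -550.0 lb, C_y = -1404 lb, D_y = 5539 lb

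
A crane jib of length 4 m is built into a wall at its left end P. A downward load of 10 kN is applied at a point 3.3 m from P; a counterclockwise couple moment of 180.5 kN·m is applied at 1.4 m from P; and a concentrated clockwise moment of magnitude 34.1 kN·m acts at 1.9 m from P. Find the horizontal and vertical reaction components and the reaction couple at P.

P_x = 0, P_y = 10.00 kN, M_P = -113.4 kN·m

ΣF_x = 0: P_x = 0.
ΣF_y = 0: P_y − 10 = 0 → P_y = 10.00 kN.
ΣM about P: M_P − 10·3.3 + 180.5 − 34.1 = 0 → M_P = -113.4 kN·m.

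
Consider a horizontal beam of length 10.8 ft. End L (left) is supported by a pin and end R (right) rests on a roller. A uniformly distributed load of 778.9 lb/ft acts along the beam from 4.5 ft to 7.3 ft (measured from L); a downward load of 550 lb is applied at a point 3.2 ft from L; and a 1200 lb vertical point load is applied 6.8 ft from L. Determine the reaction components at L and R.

L_x = 0, L_y = 1821 lb, R_y = 2110 lb

Resultant of the distributed load: 778.9 × 2.8 = 2180.92 lb at 5.9 ft from L.
Moments about L: R_y·10.8 − (778.9·2.8)·5.9 − 550·3.2 − 1200·6.8 = 0 → R_y = 22787.428/10.8 = 2109.95 ≈ 2110 lb.
ΣF_y = 0: L_y + 2109.95 − 778.9·2.8 − 550 − 1200 = 0 → L_y = 1821 lb.
ΣF_x = 0: no horizontal applied forces, so L_x = 0.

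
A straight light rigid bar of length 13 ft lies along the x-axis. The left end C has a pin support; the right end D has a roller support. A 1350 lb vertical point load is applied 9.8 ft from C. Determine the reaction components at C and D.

Moments about C: D_y·13 − 1350·9.8 = 0 → D_y = 13230/13 = 1017.69 ≈ 1018 lb.
ΣF_y = 0: C_y + 1017.69 − 1350 = 0 → C_y = 332.3 lb.
ΣF_x = 0: no horizontal applied forces, so C_x = 0.

C_x = 0, C_y = 332.3 lb, D_y = 1018 lb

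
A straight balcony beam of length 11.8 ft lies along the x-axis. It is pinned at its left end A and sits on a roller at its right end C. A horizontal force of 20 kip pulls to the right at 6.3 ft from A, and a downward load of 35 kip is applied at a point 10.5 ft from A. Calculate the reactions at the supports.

Taking moments about A: C_y·11.8 − 35·10.5 = 0 → C_y = 367.5/11.8 = 31.1441 ≈ 31.14 kip.
ΣF_y = 0: A_y + 31.1441 − 35 = 0 → A_y = 3.856 kip.
ΣF_x = 0: A_x + 20 = 0 → A_x = -20.00 kip.

A_x = -20.00 kip, A_y = 3.856 kip, C_y = 31.14 kip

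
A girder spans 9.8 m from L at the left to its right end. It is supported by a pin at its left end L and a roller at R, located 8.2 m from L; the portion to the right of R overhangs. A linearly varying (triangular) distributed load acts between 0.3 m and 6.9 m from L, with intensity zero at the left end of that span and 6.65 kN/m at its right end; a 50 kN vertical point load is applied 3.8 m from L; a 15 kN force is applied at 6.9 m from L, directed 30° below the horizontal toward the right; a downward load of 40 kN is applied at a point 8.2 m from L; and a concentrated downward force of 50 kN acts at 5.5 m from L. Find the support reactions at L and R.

Resultant of the triangular load: ½ × 6.65 × 6.6 = 21.945 kN, acting at 4.7 m from L (one-third of the span from the peak).
ΣM about L: R_y·8.2 − (½·6.65·6.6)·4.7 − 50·3.8 − 15·sin30°·6.9 − 40·8.2 − 50·5.5 = 0 → R_y = 947.8915/8.2 = 115.597 ≈ 115.6 kN.
ΣF_y = 0: L_y + 115.597 − ½·6.65·6.6 − 50 − 15·sin30° − 40 − 50 = 0 → L_y = 53.85 kN.
ΣF_x = 0: L_x + 15·cos30° = 0 → L_x = -12.99 kN.

L_x = -12.99 kN, L_y = 53.85 kN, R_y = 115.6 kN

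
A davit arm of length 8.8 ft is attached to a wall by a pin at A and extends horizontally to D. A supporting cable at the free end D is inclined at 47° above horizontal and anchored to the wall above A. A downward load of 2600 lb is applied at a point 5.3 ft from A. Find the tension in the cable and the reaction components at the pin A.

ΣM about A: T·sin47°·8.8 − 2600·5.3 = 0 → T = 13780/(8.8·0.731354) = 2141.11 ≈ 2141 lb.
ΣF_x = 0: A_x − T·cos47° = 0 → A_x = 2141.11 × 0.681998 = 1460 lb.
ΣF_y = 0: A_y + T·sin47° − 2600 = 0 → A_y = 2600 − 2141.11 × 0.731354 = 1034 lb.

T = 2141 lb, A_x = 1460 lb, A_y = 1034 lb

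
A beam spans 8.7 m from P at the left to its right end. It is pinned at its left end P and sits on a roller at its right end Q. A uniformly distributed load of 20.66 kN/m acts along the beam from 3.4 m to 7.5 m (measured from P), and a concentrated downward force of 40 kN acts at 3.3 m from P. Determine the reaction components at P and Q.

Resultant of the distributed load: 20.66 × 4.1 = 84.706 kN at 5.45 m from P.
Moments about P: Q_y·8.7 − (20.66·4.1)·5.45 − 40·3.3 = 0 → Q_y = 593.6477/8.7 = 68.2354 ≈ 68.24 kN.
ΣF_y = 0: P_y + 68.2354 − 20.66·4.1 − 40 = 0 → P_y = 56.47 kN.
ΣF_x = 0: no horizontal applied forces, so P_x = 0.

P_x = 0, P_y = 56.47 kN, Q_y = 68.24 kN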